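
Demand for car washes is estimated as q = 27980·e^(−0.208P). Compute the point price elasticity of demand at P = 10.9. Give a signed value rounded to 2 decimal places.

-2.27

dq/dP = −0.208·q = -602.946. At P = 10.9, q = 2898.78.
Ed = (dq/dP)·(P/q) = (-602.946) × (10.9/2898.78) = -2.2672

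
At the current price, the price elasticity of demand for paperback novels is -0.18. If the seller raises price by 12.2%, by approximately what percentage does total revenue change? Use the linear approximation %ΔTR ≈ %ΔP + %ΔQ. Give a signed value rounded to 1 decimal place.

%ΔQ ≈ Ed × %ΔP = (-0.18) × (+12.2%) = -2.1960%
%ΔTR ≈ %ΔP + %ΔQ = (+12.2%) + (-2.1960%) = +10.0040%

+10.0%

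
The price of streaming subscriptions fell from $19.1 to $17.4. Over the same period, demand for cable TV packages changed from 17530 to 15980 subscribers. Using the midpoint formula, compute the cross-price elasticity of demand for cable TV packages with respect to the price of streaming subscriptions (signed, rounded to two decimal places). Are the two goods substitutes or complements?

0.99; substitutes

%ΔQ_{cable TV packages} = (15980 − 17530)/avg = -1550/16755 = -0.092509…
%ΔP_{streaming subscriptions} = (17.4 − 19.1)/avg = -1.7/18.25 = -0.093150…
E_cross = (-1550/16755) / (-1.7/18.25) = 0.9931…
E_cross > 0 ⇒ the goods are substitutes.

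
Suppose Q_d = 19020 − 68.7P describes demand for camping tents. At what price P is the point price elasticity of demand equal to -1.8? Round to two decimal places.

Ed = −68.7P/(19020 − 68.7P). Set this equal to -1.8:
68.7P = 1.8·(19020 − 68.7P) ⇒ 68.7P(1 + 1.8) = 1.8·19020
P = 1.8·19020 / (68.7·2.8) = 177.9787…

177.98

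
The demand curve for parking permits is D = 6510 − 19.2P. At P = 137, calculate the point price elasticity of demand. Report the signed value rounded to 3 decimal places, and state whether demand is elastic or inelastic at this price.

dD/dP = −19.2. At P = 137, D = 6510 − 19.2(137) = 3879.6.
Ed = (dD/dP)·(P/D) = −19.2 × (137/3879.6) = -0.67800…
|Ed| = 0.678 < 1, so demand is inelastic.

-0.678; inelastic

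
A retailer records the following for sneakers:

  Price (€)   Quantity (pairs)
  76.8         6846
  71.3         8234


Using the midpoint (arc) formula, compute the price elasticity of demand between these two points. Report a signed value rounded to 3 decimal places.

-2.478

%ΔQ = (8234 − 6846) / [(6846 + 8234)/2] = 1388/7540 = 0.184084…
%ΔP = (71.3 − 76.8) / [(76.8 + 71.3)/2] = -5.5/74.05 = -0.074274…
Arc Ed = %ΔQ / %ΔP = (1388/7540) / (-5.5/74.05) = -2.47845…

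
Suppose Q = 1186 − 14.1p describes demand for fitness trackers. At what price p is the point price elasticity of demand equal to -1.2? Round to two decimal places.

45.88

Ed = −14.1p/(1186 − 14.1p). Set this equal to -1.2:
14.1p = 1.2·(1186 − 14.1p) ⇒ 14.1p(1 + 1.2) = 1.2·1186
p = 1.2·1186 / (14.1·2.2) = 45.8800…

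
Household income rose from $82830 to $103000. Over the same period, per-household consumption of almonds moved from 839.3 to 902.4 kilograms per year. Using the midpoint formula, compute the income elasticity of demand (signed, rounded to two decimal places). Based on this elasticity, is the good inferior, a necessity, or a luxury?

0.33; necessity

%ΔQ = (902.4 − 839.3)/[( 839.3 + 902.4)/2] = 63.1/870.85 = 0.072457…
%ΔIncome = (103000 − 82830)/[( 82830 + 103000)/2] = 20170/92915 = 0.217080…
E_income = (63.1/870.85) / (20170/92915) = 0.3337…
0 < E_income < 1 ⇒ normal good, necessity.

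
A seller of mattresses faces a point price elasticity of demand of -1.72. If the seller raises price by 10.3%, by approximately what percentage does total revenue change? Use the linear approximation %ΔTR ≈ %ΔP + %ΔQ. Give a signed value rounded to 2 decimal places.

-7.42%

%ΔQ ≈ Ed × %ΔP = (-1.72) × (+10.3%) = -17.7160%
%ΔTR ≈ %ΔP + %ΔQ = (+10.3%) + (-17.7160%) = -7.4160%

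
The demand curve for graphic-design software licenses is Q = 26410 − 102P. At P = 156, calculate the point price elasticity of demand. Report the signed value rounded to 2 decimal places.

dQ/dP = −102. At P = 156, Q = 26410 − 102(156) = 10498.
Ed = (dQ/dP)·(P/Q) = −102 × (156/10498) = -1.5157…

-1.52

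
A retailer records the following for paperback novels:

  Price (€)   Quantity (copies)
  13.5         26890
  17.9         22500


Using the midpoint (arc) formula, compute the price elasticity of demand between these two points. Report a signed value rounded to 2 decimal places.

-0.63

%ΔQ = (22500 − 26890) / [(26890 + 22500)/2] = -4390/24695 = -0.177768…
%ΔP = (17.9 − 13.5) / [(13.5 + 17.9)/2] = 4.4/15.7 = 0.280254…
Arc Ed = %ΔQ / %ΔP = (-4390/24695) / (4.4/15.7) = -0.6343…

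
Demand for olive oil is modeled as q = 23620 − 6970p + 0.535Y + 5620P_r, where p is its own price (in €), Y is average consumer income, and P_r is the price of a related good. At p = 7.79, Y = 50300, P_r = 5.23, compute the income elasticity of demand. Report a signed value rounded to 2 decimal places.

1.05

At the given values, q = 23620 − 6970(7.79) + 0.535(50300) + 5620(5.23) = 25626.8.
∂q/∂Y = 0.535.
E = (0.535) × (50300/25626.8) = 1.0500…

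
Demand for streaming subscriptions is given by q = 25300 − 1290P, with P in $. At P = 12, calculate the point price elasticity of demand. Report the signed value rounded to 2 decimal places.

-1.58

dq/dP = −1290. At P = 12, q = 25300 − 1290(12) = 9820.
Ed = (dq/dP)·(P/q) = −1290 × (12/9820) = -1.5763…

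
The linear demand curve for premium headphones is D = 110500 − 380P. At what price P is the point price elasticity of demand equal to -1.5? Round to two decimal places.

Ed = −380P/(110500 − 380P). Set this equal to -1.5:
380P = 1.5·(110500 − 380P) ⇒ 380P(1 + 1.5) = 1.5·110500
P = 1.5·110500 / (380·2.5) = 174.4736…

174.47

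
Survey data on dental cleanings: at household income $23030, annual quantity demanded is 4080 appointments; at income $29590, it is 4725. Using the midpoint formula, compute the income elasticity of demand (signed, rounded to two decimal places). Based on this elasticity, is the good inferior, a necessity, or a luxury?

0.59; necessity

%ΔQ = (4725 − 4080)/[( 4080 + 4725)/2] = 645/4402.5 = 0.146507…
%ΔIncome = (29590 − 23030)/[( 23030 + 29590)/2] = 6560/26310 = 0.249334…
E_income = (645/4402.5) / (6560/26310) = 0.5875…
0 < E_income < 1 ⇒ normal good, necessity.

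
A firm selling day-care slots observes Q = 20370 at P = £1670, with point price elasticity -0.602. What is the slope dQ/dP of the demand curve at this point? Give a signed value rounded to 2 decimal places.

-7.34

Ed = (dQ/dP)·(P/Q) ⇒ dQ/dP = Ed·Q/P = (-0.602)·20370/1670 = -7.3429…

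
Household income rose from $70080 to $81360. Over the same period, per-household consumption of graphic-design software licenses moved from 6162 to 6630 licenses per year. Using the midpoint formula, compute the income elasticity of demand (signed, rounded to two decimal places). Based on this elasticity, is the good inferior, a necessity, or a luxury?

%ΔQ = (6630 − 6162)/[( 6162 + 6630)/2] = 468/6396 = 0.073170…
%ΔIncome = (81360 − 70080)/[( 70080 + 81360)/2] = 11280/75720 = 0.148969…
E_income = (468/6396) / (11280/75720) = 0.4911…
0 < E_income < 1 ⇒ normal good, necessity.

0.49; necessity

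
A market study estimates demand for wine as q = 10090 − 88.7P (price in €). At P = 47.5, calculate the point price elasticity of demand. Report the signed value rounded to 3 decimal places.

-0.717

dq/dP = −88.7. At P = 47.5, q = 10090 − 88.7(47.5) = 5876.75.
Ed = (dq/dP)·(P/q) = −88.7 × (47.5/5876.75) = -0.71693…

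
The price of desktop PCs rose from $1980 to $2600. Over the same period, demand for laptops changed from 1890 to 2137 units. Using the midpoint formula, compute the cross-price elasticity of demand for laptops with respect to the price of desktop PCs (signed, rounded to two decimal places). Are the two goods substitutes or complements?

%ΔQ_{laptops} = (2137 − 1890)/avg = 247/2013.5 = 0.122671…
%ΔP_{desktop PCs} = (2600 − 1980)/avg = 620/2290 = 0.270742…
E_cross = (247/2013.5) / (620/2290) = 0.4530…
E_cross > 0 ⇒ the goods are substitutes.

0.45; substitutes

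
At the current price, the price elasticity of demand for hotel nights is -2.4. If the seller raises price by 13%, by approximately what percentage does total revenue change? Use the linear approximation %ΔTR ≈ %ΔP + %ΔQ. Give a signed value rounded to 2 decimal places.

%ΔQ ≈ Ed × %ΔP = (-2.4) × (+13%) = -31.2000%
%ΔTR ≈ %ΔP + %ΔQ = (+13%) + (-31.2000%) = -18.2000%

-18.20%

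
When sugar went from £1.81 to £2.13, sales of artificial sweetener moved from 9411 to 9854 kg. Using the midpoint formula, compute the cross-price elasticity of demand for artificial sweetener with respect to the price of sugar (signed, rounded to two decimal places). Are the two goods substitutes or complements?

0.28; substitutes

%ΔQ_{artificial sweetener} = (9854 − 9411)/avg = 443/9632.5 = 0.045990…
%ΔP_{sugar} = (2.13 − 1.81)/avg = 0.32/1.97 = 0.162436…
E_cross = (443/9632.5) / (0.32/1.97) = 0.2831…
E_cross > 0 ⇒ the goods are substitutes.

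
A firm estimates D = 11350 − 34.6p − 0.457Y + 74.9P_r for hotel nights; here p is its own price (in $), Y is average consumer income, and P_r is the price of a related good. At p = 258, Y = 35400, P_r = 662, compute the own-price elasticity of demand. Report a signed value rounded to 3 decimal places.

-0.249

At the given values, D = 11350 − 34.6(258) − 0.457(35400) + 74.9(662) = 35829.2.
∂D/∂p = −34.6.
E = (-34.6) × (258/35829.2) = -0.24914…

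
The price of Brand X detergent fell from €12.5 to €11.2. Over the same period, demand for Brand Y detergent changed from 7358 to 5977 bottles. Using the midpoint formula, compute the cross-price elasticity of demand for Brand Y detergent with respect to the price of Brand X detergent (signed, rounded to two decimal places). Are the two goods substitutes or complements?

1.89; substitutes

%ΔQ_{Brand Y detergent} = (5977 − 7358)/avg = -1381/6667.5 = -0.207124…
%ΔP_{Brand X detergent} = (11.2 − 12.5)/avg = -1.3/11.85 = -0.109704…
E_cross = (-1381/6667.5) / (-1.3/11.85) = 1.8880…
E_cross > 0 ⇒ the goods are substitutes.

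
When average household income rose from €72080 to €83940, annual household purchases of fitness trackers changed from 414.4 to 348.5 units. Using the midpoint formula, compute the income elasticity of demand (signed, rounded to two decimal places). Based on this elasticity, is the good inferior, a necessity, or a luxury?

-1.14; inferior

%ΔQ = (348.5 − 414.4)/[( 414.4 + 348.5)/2] = -65.9/381.45 = -0.172761…
%ΔIncome = (83940 − 72080)/[( 72080 + 83940)/2] = 11860/78010 = 0.152031…
E_income = (-65.9/381.45) / (11860/78010) = -1.1363…
E_income < 0 ⇒ inferior good.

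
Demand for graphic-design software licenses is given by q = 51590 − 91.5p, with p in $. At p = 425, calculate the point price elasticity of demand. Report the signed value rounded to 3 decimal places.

dq/dp = −91.5. At p = 425, q = 51590 − 91.5(425) = 12702.5.
Ed = (dq/dp)·(p/q) = −91.5 × (425/12702.5) = -3.06140…

-3.061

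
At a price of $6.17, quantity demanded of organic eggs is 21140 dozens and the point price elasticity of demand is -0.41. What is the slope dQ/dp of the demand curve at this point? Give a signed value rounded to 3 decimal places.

Ed = (dQ/dp)·(p/Q) ⇒ dQ/dp = Ed·Q/p = (-0.41)·21140/6.17 = -1404.76499…

-1404.765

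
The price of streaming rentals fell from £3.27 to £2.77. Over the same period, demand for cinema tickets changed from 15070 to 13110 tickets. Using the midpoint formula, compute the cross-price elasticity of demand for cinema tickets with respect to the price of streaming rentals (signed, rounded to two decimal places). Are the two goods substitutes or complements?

%ΔQ_{cinema tickets} = (13110 − 15070)/avg = -1960/14090 = -0.139105…
%ΔP_{streaming rentals} = (2.77 − 3.27)/avg = -0.5/3.02 = -0.165562…
E_cross = (-1960/14090) / (-0.5/3.02) = 0.8401…
E_cross > 0 ⇒ the goods are substitutes.

0.84; substitutes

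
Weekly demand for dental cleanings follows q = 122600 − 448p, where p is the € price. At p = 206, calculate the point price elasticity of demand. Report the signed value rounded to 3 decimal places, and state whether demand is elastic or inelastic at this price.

-3.045; elastic

dq/dp = −448. At p = 206, q = 122600 − 448(206) = 30312.
Ed = (dq/dp)·(p/q) = −448 × (206/30312) = -3.04460…
|Ed| = 3.045 > 1, so demand is elastic.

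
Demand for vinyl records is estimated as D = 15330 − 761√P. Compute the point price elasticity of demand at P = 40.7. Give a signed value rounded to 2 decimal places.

dD/dP = −761/(2√P) = -59.6427. At P = 40.7, D = 10475.1.
Ed = (dD/dP)·(P/D) = (-59.6427) × (40.7/10475.1) = -0.2317…

-0.23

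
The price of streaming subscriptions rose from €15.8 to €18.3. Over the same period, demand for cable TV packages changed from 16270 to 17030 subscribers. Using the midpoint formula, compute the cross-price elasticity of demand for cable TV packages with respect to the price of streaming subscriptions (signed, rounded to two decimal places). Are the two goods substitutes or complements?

0.31; substitutes

%ΔQ_{cable TV packages} = (17030 − 16270)/avg = 760/16650 = 0.045645…
%ΔP_{streaming subscriptions} = (18.3 − 15.8)/avg = 2.5/17.05 = 0.146627…
E_cross = (760/16650) / (2.5/17.05) = 0.3113…
E_cross > 0 ⇒ the goods are substitutes.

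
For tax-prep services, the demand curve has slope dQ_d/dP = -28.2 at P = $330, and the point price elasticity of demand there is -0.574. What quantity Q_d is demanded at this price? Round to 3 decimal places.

16212.544

Ed = (dQ_d/dP)·(P/Q_d) ⇒ Q_d = (dQ_d/dP)·P/Ed = (-28.2)·330/(-0.574) = 16212.54355…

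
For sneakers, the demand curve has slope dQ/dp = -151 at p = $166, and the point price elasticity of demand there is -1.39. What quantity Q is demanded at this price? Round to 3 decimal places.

18033.094

Ed = (dQ/dp)·(p/Q) ⇒ Q = (dQ/dp)·p/Ed = (-151)·166/(-1.39) = 18033.09352…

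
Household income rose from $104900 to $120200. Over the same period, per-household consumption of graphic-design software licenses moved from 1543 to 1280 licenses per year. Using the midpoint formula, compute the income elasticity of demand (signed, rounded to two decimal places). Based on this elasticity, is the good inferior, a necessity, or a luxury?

%ΔQ = (1280 − 1543)/[( 1543 + 1280)/2] = -263/1411.5 = -0.186326…
%ΔIncome = (120200 − 104900)/[( 104900 + 120200)/2] = 15300/112550 = 0.135939…
E_income = (-263/1411.5) / (15300/112550) = -1.3706…
E_income < 0 ⇒ inferior good.

-1.37; inferior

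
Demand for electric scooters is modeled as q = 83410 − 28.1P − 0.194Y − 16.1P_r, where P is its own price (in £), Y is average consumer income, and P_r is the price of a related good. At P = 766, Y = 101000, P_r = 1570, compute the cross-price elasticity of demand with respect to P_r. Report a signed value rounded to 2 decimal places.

-1.49

At the given values, q = 83410 − 28.1(766) − 0.194(101000) − 16.1(1570) = 17014.4.
∂q/∂P_r = -16.1.
E = (-16.1) × (1570/17014.4) = -1.4856…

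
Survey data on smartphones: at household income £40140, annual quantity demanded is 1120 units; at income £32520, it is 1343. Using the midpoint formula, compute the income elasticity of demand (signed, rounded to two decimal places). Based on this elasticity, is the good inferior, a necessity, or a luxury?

%ΔQ = (1343 − 1120)/[( 1120 + 1343)/2] = 223/1231.5 = 0.181079…
%ΔIncome = (32520 − 40140)/[( 40140 + 32520)/2] = -7620/36330 = -0.209744…
E_income = (223/1231.5) / (-7620/36330) = -0.8633…
E_income < 0 ⇒ inferior good.

-0.86; inferior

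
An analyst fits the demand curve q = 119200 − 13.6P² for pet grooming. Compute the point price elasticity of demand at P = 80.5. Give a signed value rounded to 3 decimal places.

-5.673

dq/dP = −2·13.6·P = -2189.6. At P = 80.5, q = 31068.6.
Ed = (dq/dP)·(P/q) = (-2189.6) × (80.5/31068.6) = -5.67334…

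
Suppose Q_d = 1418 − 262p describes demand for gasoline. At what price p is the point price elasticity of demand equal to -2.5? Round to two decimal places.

3.87

Ed = −262p/(1418 − 262p). Set this equal to -2.5:
262p = 2.5·(1418 − 262p) ⇒ 262p(1 + 2.5) = 2.5·1418
p = 2.5·1418 / (262·3.5) = 3.8658…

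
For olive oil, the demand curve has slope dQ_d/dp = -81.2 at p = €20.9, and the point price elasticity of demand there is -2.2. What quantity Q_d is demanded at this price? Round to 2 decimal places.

771.40

Ed = (dQ_d/dp)·(p/Q_d) ⇒ Q_d = (dQ_d/dp)·p/Ed = (-81.2)·20.9/(-2.2) = 771.4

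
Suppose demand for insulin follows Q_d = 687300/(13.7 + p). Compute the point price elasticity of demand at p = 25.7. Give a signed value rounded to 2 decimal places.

dQ_d/dp = −687300/(13.7 + p)² = -442.745. At p = 25.7, Q_d = 17444.2.
Ed = (dQ_d/dp)·(p/Q_d) = (-442.745) × (25.7/17444.2) = -0.6522…

-0.65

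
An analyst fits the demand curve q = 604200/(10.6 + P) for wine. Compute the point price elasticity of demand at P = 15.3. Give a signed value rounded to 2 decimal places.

-0.59

dq/dP = −604200/(10.6 + P)² = -900.702. At P = 15.3, q = 23328.2.
Ed = (dq/dP)·(P/q) = (-900.702) × (15.3/23328.2) = -0.5907…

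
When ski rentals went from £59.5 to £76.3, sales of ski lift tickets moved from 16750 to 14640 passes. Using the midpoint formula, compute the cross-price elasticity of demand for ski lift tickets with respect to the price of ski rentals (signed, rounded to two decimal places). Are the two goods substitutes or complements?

%ΔQ_{ski lift tickets} = (14640 − 16750)/avg = -2110/15695 = -0.134437…
%ΔP_{ski rentals} = (76.3 − 59.5)/avg = 16.8/67.9 = 0.247422…
E_cross = (-2110/15695) / (16.8/67.9) = -0.5433…
E_cross < 0 ⇒ the goods are complements.

-0.54; complements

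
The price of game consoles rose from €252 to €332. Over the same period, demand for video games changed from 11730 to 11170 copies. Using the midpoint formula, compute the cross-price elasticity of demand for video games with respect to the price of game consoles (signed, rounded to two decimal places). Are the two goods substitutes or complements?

%ΔQ_{video games} = (11170 − 11730)/avg = -560/11450 = -0.048908…
%ΔP_{game consoles} = (332 − 252)/avg = 80/292 = 0.273972…
E_cross = (-560/11450) / (80/292) = -0.1785…
E_cross < 0 ⇒ the goods are complements.

-0.18; complements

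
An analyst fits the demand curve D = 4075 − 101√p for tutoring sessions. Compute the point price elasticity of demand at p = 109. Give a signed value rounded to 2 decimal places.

-0.17

dD/dp = −101/(2√p) = -4.83702. At p = 109, D = 3020.53.
Ed = (dD/dp)·(p/D) = (-4.83702) × (109/3020.53) = -0.1745…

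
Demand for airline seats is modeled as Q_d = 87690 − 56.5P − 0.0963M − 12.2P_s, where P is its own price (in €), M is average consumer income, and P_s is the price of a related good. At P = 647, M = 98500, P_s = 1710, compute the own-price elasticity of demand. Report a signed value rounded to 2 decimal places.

At the given values, Q_d = 87690 − 56.5(647) − 0.0963(98500) − 12.2(1710) = 20786.95.
∂Q_d/∂P = −56.5.
E = (-56.5) × (647/20786.95) = -1.7585…

-1.76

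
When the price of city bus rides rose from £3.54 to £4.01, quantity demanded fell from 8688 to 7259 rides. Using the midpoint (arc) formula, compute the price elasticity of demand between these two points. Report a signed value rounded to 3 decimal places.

-1.439

%ΔQ = (7259 − 8688) / [(8688 + 7259)/2] = -1429/7973.5 = -0.179218…
%ΔP = (4.01 − 3.54) / [(3.54 + 4.01)/2] = 0.47/3.775 = 0.124503…
Arc Ed = %ΔQ / %ΔP = (-1429/7973.5) / (0.47/3.775) = -1.43946…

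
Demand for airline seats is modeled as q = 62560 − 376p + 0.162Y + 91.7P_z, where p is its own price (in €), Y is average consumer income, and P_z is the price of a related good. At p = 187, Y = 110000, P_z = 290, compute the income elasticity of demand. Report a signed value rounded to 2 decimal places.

At the given values, q = 62560 − 376(187) + 0.162(110000) + 91.7(290) = 36661.
∂q/∂Y = 0.162.
E = (0.162) × (110000/36661) = 0.4860…

0.49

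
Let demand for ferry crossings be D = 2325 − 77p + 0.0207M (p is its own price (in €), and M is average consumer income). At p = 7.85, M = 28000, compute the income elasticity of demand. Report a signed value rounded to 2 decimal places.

0.25

At the given values, D = 2325 − 77(7.85) + 0.0207(28000) = 2300.15.
∂D/∂M = 0.0207.
E = (0.0207) × (28000/2300.15) = 0.2519…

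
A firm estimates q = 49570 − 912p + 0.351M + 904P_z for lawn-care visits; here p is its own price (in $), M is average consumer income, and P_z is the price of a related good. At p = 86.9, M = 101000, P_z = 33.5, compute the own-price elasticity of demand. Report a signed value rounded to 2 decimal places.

-2.20

At the given values, q = 49570 − 912(86.9) + 0.351(101000) + 904(33.5) = 36052.2.
∂q/∂p = −912.
E = (-912) × (86.9/36052.2) = -2.1982…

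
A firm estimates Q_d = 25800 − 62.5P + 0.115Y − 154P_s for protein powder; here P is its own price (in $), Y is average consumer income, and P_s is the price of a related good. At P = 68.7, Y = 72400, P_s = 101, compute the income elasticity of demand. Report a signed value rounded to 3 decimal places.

At the given values, Q_d = 25800 − 62.5(68.7) + 0.115(72400) − 154(101) = 14278.25.
∂Q_d/∂Y = 0.115.
E = (0.115) × (72400/14278.25) = 0.58312…

0.583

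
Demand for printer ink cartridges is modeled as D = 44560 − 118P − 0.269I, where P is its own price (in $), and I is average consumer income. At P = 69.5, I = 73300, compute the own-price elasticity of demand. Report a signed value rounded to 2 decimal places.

At the given values, D = 44560 − 118(69.5) − 0.269(73300) = 16641.3.
∂D/∂P = −118.
E = (-118) × (69.5/16641.3) = -0.4928…

-0.49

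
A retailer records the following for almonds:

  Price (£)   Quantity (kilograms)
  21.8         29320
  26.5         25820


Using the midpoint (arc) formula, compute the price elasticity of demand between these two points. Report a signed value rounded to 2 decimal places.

-0.65

%ΔQ = (25820 − 29320) / [(29320 + 25820)/2] = -3500/27570 = -0.126949…
%ΔP = (26.5 − 21.8) / [(21.8 + 26.5)/2] = 4.7/24.15 = 0.194616…
Arc Ed = %ΔQ / %ΔP = (-3500/27570) / (4.7/24.15) = -0.6523…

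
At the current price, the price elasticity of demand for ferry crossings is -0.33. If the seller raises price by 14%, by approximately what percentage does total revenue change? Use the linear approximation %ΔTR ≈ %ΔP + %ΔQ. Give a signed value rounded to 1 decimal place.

%ΔQ ≈ Ed × %ΔP = (-0.33) × (+14%) = -4.6200%
%ΔTR ≈ %ΔP + %ΔQ = (+14%) + (-4.6200%) = +9.3800%

+9.4%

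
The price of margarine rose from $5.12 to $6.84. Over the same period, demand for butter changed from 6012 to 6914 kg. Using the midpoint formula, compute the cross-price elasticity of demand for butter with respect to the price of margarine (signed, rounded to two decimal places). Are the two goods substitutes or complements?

0.49; substitutes

%ΔQ_{butter} = (6914 − 6012)/avg = 902/6463 = 0.139563…
%ΔP_{margarine} = (6.84 − 5.12)/avg = 1.72/5.98 = 0.287625…
E_cross = (902/6463) / (1.72/5.98) = 0.4852…
E_cross > 0 ⇒ the goods are substitutes.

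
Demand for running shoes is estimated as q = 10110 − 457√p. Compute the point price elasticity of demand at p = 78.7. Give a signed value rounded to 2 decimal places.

-0.33

dq/dp = −457/(2√p) = -25.7572. At p = 78.7, q = 6055.81.
Ed = (dq/dp)·(p/q) = (-25.7572) × (78.7/6055.81) = -0.3347…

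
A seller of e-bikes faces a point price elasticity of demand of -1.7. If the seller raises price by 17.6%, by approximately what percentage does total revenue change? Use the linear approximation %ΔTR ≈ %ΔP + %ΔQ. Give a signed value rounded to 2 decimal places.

-12.32%

%ΔQ ≈ Ed × %ΔP = (-1.7) × (+17.6%) = -29.9200%
%ΔTR ≈ %ΔP + %ΔQ = (+17.6%) + (-29.9200%) = -12.3200%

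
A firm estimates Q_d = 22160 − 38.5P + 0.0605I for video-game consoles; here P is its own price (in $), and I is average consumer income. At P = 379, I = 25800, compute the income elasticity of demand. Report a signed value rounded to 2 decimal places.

0.17

At the given values, Q_d = 22160 − 38.5(379) + 0.0605(25800) = 9129.4.
∂Q_d/∂I = 0.0605.
E = (0.0605) × (25800/9129.4) = 0.1709…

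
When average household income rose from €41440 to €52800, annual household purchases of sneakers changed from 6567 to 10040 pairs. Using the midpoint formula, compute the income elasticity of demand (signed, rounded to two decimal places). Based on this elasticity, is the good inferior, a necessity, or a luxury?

%ΔQ = (10040 − 6567)/[( 6567 + 10040)/2] = 3473/8303.5 = 0.418257…
%ΔIncome = (52800 − 41440)/[( 41440 + 52800)/2] = 11360/47120 = 0.241086…
E_income = (3473/8303.5) / (11360/47120) = 1.7348…
E_income > 1 ⇒ normal good, luxury.

1.73; luxury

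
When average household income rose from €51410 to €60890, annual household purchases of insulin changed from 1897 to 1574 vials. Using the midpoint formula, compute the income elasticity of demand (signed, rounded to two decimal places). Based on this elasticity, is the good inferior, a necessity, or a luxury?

%ΔQ = (1574 − 1897)/[( 1897 + 1574)/2] = -323/1735.5 = -0.186113…
%ΔIncome = (60890 − 51410)/[( 51410 + 60890)/2] = 9480/56150 = 0.168833…
E_income = (-323/1735.5) / (9480/56150) = -1.1023…
E_income < 0 ⇒ inferior good.

-1.10; inferior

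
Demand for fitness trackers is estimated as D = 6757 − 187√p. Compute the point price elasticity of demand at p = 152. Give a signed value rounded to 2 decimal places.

-0.26

dD/dp = −187/(2√p) = -7.58385. At p = 152, D = 4451.51.
Ed = (dD/dp)·(p/D) = (-7.58385) × (152/4451.51) = -0.2589…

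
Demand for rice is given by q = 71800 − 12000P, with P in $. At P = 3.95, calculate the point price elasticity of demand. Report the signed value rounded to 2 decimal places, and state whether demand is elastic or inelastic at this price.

dq/dP = −12000. At P = 3.95, q = 71800 − 12000(3.95) = 24400.
Ed = (dq/dP)·(P/q) = −12000 × (3.95/24400) = -1.9426…
|Ed| = 1.94 > 1, so demand is elastic.

-1.94; elastic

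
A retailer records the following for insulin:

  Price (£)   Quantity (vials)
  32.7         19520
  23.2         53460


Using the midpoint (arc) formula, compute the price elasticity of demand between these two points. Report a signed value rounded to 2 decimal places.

%ΔQ = (53460 − 19520) / [(19520 + 53460)/2] = 33940/36490 = 0.930117…
%ΔP = (23.2 − 32.7) / [(32.7 + 23.2)/2] = -9.5/27.95 = -0.339892…
Arc Ed = %ΔQ / %ΔP = (33940/36490) / (-9.5/27.95) = -2.7365…

-2.74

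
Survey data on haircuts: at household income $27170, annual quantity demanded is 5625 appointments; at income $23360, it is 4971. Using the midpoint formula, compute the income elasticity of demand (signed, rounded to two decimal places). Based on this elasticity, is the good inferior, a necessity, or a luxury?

%ΔQ = (4971 − 5625)/[( 5625 + 4971)/2] = -654/5298 = -0.123442…
%ΔIncome = (23360 − 27170)/[( 27170 + 23360)/2] = -3810/25265 = -0.150801…
E_income = (-654/5298) / (-3810/25265) = 0.8185…
0 < E_income < 1 ⇒ normal good, necessity.

0.82; necessity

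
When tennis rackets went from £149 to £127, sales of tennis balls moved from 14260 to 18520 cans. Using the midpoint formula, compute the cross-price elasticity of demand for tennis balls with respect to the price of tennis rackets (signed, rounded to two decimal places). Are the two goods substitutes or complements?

%ΔQ_{tennis balls} = (18520 − 14260)/avg = 4260/16390 = 0.259914…
%ΔP_{tennis rackets} = (127 − 149)/avg = -22/138 = -0.159420…
E_cross = (4260/16390) / (-22/138) = -1.6303…
E_cross < 0 ⇒ the goods are complements.

-1.63; complements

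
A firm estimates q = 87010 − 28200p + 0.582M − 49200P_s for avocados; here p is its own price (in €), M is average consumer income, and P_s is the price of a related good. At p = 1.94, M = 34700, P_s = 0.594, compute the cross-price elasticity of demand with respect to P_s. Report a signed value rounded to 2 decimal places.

-1.26

At the given values, q = 87010 − 28200(1.94) + 0.582(34700) − 49200(0.594) = 23272.6.
∂q/∂P_s = -49200.
E = (-49200) × (0.594/23272.6) = -1.2557…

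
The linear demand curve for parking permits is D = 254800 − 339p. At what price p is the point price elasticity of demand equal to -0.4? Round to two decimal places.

Ed = −339p/(254800 − 339p). Set this equal to -0.4:
339p = 0.4·(254800 − 339p) ⇒ 339p(1 + 0.4) = 0.4·254800
p = 0.4·254800 / (339·1.4) = 214.7492…

214.75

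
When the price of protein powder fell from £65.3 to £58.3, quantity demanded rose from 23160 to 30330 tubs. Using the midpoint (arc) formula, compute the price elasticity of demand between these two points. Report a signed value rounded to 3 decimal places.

%ΔQ = (30330 − 23160) / [(23160 + 30330)/2] = 7170/26745 = 0.268087…
%ΔP = (58.3 − 65.3) / [(65.3 + 58.3)/2] = -7/61.8 = -0.113268…
Arc Ed = %ΔQ / %ΔP = (7170/26745) / (-7/61.8) = -2.36682…

-2.367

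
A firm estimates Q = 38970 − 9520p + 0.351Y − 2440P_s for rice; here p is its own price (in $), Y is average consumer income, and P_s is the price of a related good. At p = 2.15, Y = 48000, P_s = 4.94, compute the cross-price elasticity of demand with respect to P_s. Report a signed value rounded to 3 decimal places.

At the given values, Q = 38970 − 9520(2.15) + 0.351(48000) − 2440(4.94) = 23296.4.
∂Q/∂P_s = -2440.
E = (-2440) × (4.94/23296.4) = -0.51740…

-0.517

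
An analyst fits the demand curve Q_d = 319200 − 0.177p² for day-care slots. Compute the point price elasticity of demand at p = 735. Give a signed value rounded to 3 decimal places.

-0.855

dQ_d/dp = −2·0.177·p = -260.19. At p = 735, Q_d = 223580.175.
Ed = (dQ_d/dp)·(p/Q_d) = (-260.19) × (735/223580.175) = -0.85535…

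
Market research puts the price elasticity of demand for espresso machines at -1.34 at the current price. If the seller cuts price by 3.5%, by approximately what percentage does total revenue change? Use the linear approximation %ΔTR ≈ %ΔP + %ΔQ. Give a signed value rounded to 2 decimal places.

%ΔQ ≈ Ed × %ΔP = (-1.34) × (-3.5%) = +4.6900%
%ΔTR ≈ %ΔP + %ΔQ = (-3.5%) + (+4.6900%) = +1.1900%

+1.19%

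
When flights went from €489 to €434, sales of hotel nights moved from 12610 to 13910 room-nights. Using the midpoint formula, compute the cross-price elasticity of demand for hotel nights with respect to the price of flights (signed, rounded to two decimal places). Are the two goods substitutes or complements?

%ΔQ_{hotel nights} = (13910 − 12610)/avg = 1300/13260 = 0.098039…
%ΔP_{flights} = (434 − 489)/avg = -55/461.5 = -0.119176…
E_cross = (1300/13260) / (-55/461.5) = -0.8226…
E_cross < 0 ⇒ the goods are complements.

-0.82; complements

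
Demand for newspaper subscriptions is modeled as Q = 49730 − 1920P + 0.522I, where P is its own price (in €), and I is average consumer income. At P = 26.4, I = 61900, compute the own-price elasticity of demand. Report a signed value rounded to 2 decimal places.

At the given values, Q = 49730 − 1920(26.4) + 0.522(61900) = 31353.8.
∂Q/∂P = −1920.
E = (-1920) × (26.4/31353.8) = -1.6166…

-1.62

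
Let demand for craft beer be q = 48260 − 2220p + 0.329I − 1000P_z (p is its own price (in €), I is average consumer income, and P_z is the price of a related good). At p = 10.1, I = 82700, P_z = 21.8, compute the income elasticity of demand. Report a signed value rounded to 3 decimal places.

0.871

At the given values, q = 48260 − 2220(10.1) + 0.329(82700) − 1000(21.8) = 31246.3.
∂q/∂I = 0.329.
E = (0.329) × (82700/31246.3) = 0.87076…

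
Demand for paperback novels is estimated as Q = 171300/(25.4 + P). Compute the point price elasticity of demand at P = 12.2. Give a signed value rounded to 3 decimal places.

-0.324

dQ/dP = −171300/(25.4 + P)² = -121.166. At P = 12.2, Q = 4555.85.
Ed = (dQ/dP)·(P/Q) = (-121.166) × (12.2/4555.85) = -0.32446…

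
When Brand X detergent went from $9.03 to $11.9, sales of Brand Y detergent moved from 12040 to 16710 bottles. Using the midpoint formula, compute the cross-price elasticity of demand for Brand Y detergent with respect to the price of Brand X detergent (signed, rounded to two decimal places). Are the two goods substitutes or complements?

%ΔQ_{Brand Y detergent} = (16710 − 12040)/avg = 4670/14375 = 0.324869…
%ΔP_{Brand X detergent} = (11.9 − 9.03)/avg = 2.87/10.465 = 0.274247…
E_cross = (4670/14375) / (2.87/10.465) = 1.1845…
E_cross > 0 ⇒ the goods are substitutes.

1.18; substitutes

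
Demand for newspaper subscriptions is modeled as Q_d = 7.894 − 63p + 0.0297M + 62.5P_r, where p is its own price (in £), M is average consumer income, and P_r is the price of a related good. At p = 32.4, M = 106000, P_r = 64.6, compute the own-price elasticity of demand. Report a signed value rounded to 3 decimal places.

-0.396

At the given values, Q_d = 7.894 − 63(32.4) + 0.0297(106000) + 62.5(64.6) = 5152.394.
∂Q_d/∂p = −63.
E = (-63) × (32.4/5152.394) = -0.39616…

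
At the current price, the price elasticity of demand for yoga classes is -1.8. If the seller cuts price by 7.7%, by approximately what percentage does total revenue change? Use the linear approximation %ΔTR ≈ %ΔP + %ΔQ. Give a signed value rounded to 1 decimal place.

+6.2%

%ΔQ ≈ Ed × %ΔP = (-1.8) × (-7.7%) = +13.8600%
%ΔTR ≈ %ΔP + %ΔQ = (-7.7%) + (+13.8600%) = +6.1600%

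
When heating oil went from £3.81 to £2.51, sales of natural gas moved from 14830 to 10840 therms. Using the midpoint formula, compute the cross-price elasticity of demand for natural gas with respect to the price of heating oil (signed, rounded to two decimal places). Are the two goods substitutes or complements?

0.76; substitutes

%ΔQ_{natural gas} = (10840 − 14830)/avg = -3990/12835 = -0.310868…
%ΔP_{heating oil} = (2.51 − 3.81)/avg = -1.3/3.16 = -0.411392…
E_cross = (-3990/12835) / (-1.3/3.16) = 0.7556…
E_cross > 0 ⇒ the goods are substitutes.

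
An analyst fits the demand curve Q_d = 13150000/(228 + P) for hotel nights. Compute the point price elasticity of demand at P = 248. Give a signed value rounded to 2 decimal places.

dQ_d/dP = −13150000/(228 + P)² = -58.0379. At P = 248, Q_d = 27626.1.
Ed = (dQ_d/dP)·(P/Q_d) = (-58.0379) × (248/27626.1) = -0.5210…

-0.52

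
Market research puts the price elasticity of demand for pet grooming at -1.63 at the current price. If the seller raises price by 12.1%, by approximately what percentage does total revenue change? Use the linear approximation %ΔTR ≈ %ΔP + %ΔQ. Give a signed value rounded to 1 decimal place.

-7.6%

%ΔQ ≈ Ed × %ΔP = (-1.63) × (+12.1%) = -19.7230%
%ΔTR ≈ %ΔP + %ΔQ = (+12.1%) + (-19.7230%) = -7.6230%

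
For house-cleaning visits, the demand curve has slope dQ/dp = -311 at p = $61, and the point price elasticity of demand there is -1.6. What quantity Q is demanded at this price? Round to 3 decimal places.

Ed = (dQ/dp)·(p/Q) ⇒ Q = (dQ/dp)·p/Ed = (-311)·61/(-1.6) = 11856.875

11856.875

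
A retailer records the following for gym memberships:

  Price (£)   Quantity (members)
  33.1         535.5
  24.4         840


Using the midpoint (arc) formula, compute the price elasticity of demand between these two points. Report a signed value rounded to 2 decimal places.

%ΔQ = (840 − 535.5) / [(535.5 + 840)/2] = 304.5/687.75 = 0.442748…
%ΔP = (24.4 − 33.1) / [(33.1 + 24.4)/2] = -8.7/28.75 = -0.302608…
Arc Ed = %ΔQ / %ΔP = (304.5/687.75) / (-8.7/28.75) = -1.4631…

-1.46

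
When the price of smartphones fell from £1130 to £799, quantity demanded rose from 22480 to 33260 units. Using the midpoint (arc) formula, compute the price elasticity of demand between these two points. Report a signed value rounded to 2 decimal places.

%ΔQ = (33260 − 22480) / [(22480 + 33260)/2] = 10780/27870 = 0.386795…
%ΔP = (799 − 1130) / [(1130 + 799)/2] = -331/964.5 = -0.343182…
Arc Ed = %ΔQ / %ΔP = (10780/27870) / (-331/964.5) = -1.1270…

-1.13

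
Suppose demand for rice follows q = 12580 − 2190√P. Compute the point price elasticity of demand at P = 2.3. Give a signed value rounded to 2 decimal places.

-0.18

dq/dP = −2190/(2√P) = -722.022. At P = 2.3, q = 9258.7.
Ed = (dq/dP)·(P/q) = (-722.022) × (2.3/9258.7) = -0.1793…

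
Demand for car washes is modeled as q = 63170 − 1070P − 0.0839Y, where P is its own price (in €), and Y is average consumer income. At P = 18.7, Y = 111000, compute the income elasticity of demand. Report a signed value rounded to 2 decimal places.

-0.28

At the given values, q = 63170 − 1070(18.7) − 0.0839(111000) = 33848.1.
∂q/∂Y = -0.0839.
E = (-0.0839) × (111000/33848.1) = -0.2751…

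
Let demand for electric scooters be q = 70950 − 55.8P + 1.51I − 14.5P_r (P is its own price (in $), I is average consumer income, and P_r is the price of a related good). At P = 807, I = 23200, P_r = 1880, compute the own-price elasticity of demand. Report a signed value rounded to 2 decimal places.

-1.34

At the given values, q = 70950 − 55.8(807) + 1.51(23200) − 14.5(1880) = 33691.4.
∂q/∂P = −55.8.
E = (-55.8) × (807/33691.4) = -1.3365…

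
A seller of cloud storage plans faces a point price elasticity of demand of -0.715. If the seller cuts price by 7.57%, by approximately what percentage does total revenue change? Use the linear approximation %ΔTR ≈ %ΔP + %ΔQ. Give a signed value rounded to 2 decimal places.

-2.16%

%ΔQ ≈ Ed × %ΔP = (-0.715) × (-7.57%) = +5.4126%
%ΔTR ≈ %ΔP + %ΔQ = (-7.57%) + (+5.4126%) = -2.1575%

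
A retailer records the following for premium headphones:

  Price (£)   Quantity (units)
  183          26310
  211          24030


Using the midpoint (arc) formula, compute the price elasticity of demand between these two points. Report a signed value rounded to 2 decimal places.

-0.64

%ΔQ = (24030 − 26310) / [(26310 + 24030)/2] = -2280/25170 = -0.090584…
%ΔP = (211 − 183) / [(183 + 211)/2] = 28/197 = 0.142131…
Arc Ed = %ΔQ / %ΔP = (-2280/25170) / (28/197) = -0.6373…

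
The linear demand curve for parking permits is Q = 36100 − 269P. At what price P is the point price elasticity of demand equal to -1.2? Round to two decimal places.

73.20

Ed = −269P/(36100 − 269P). Set this equal to -1.2:
269P = 1.2·(36100 − 269P) ⇒ 269P(1 + 1.2) = 1.2·36100
P = 1.2·36100 / (269·2.2) = 73.2004…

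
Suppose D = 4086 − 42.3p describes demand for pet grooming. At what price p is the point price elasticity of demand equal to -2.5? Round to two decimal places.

69.00

Ed = −42.3p/(4086 − 42.3p). Set this equal to -2.5:
42.3p = 2.5·(4086 − 42.3p) ⇒ 42.3p(1 + 2.5) = 2.5·4086
p = 2.5·4086 / (42.3·3.5) = 68.9969…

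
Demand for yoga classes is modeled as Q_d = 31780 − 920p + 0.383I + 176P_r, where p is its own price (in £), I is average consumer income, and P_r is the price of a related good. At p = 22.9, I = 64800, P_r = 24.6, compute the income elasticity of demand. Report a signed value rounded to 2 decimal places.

At the given values, Q_d = 31780 − 920(22.9) + 0.383(64800) + 176(24.6) = 39860.
∂Q_d/∂I = 0.383.
E = (0.383) × (64800/39860) = 0.6226…

0.62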